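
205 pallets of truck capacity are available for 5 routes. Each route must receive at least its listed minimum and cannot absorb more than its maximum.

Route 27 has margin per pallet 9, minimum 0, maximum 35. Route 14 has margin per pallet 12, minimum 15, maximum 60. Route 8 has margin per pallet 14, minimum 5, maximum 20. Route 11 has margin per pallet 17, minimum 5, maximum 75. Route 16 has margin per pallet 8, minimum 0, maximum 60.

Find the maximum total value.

Meeting every minimum uses 0+15+5+5+0 = 25 pallets, leaving 180.
Rank by margin per pallet: Route 11 17 > Route 8 14 > Route 14 12 > Route 27 9 > Route 16 8.
Give Route 11 70 more to hit its cap of 75 ; 110 left.
Route 8: +15 to 20 (cap) ; 95 left.
Give Route 14 45 more to hit its cap of 60 ; 50 left.
Route 27: +35 to 35 (cap) ; 15 left.
Route 16: +15 (room for 60) → 15. Pool exhausted.
Total = 9×35 + 12×60 + 14×20 + 17×75 + 8×15 = 2710.

2710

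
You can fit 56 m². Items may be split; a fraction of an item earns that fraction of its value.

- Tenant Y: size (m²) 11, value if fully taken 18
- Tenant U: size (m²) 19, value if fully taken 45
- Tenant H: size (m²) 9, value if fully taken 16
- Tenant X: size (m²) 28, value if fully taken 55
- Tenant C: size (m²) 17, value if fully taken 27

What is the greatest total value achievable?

Rank by value-to-size ratio: Tenant U 45/19≈2.37, Tenant X 55/28≈1.96, Tenant H 16/9≈1.78, Tenant Y 18/11≈1.64, Tenant C 27/17≈1.59.
All 19 m² of Tenant U fit (value 45) — 37 remain.
Take all of Tenant X (28 m², value 55) — 9 m² left.
All 9 m² of Tenant H fit (value 16) — 0 remain.
Total value = 116.

116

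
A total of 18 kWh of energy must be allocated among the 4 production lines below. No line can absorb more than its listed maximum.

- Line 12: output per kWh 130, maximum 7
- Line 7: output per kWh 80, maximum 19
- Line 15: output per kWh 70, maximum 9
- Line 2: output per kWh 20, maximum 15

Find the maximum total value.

1790

Order the production lines by output per kWh: Line 12 130 > Line 7 80 > Line 15 70 > Line 2 20.
Line 12 takes 7 to reach its cap of 7 → 11 left.
Line 7: +11 (room for 19) → 11. Pool exhausted.
Total = 130×7 + 80×11 = 1790.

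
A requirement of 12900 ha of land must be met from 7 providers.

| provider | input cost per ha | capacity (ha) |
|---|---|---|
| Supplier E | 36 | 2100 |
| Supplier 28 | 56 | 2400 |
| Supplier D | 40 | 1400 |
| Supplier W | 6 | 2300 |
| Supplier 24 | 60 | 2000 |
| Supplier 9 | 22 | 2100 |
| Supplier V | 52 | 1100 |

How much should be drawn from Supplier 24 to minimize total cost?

Use providers in increasing cost order.
Take 2300 from Supplier W at 6 ; need 10600 more.
Take 2100 from Supplier 9 at 22 ; need 8500 more.
Supplier E at 36: take all 2100 ha ; 6400 still needed.
Take 1400 from Supplier D at 40 ; need 5000 more.
Take 1100 from Supplier V at 52 ; need 3900 more.
Supplier 28 at 56: take all 2400 ha ; 1500 still needed.
Take 1500 from Supplier 24 at 60 to finish.

1500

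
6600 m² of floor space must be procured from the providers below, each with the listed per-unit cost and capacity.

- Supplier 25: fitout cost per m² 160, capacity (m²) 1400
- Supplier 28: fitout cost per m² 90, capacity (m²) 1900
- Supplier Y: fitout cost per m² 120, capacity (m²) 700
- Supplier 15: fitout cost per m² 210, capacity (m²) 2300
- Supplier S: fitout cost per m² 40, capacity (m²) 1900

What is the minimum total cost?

Fill from the cheapest provider first.
Supplier S at 40: take all 1900 m² — 4700 still needed.
Take 1900 from Supplier 28 at 90 — need 2800 more.
Supplier Y (120): use full 700 — 2100 m² to go.
Supplier 25 at 160: take all 1400 m² — 700 still needed.
Supplier 15 at 210: take 700 of its 2300 — requirement met.
Cost = 1900×40 + 1900×90 + 700×120 + 1400×160 + 700×210 = 702000.

702000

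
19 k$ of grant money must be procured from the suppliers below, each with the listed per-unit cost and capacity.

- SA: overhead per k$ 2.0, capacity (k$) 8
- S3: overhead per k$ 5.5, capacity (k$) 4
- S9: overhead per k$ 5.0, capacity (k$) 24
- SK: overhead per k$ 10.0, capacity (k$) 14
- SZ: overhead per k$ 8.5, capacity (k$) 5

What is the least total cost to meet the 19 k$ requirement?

Use suppliers in increasing cost order.
SA (2.0): use full 8 → 11 k$ to go.
S9 (5.0): take the remaining 11 → done.
S3, SZ, SK: unused.
Cost = 8×2.0 + 11×5.0 = 71.

71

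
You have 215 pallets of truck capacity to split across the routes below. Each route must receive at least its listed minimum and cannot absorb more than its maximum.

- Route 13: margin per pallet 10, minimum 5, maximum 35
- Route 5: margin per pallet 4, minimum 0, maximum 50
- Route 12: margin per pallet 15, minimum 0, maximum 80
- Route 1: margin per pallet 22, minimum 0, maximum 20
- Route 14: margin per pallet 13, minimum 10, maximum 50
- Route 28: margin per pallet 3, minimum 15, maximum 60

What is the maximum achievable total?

Meeting every minimum uses 5+0+0+0+10+15 = 30 pallets, leaving 185.
Highest margin per pallet first: Route 1 22 > Route 12 15 > Route 14 13 > Route 13 10 > Route 5 4 > Route 28 3.
Give Route 1 20 more to hit its cap of 20 ; 165 left.
Route 12 takes 80 more to reach its cap of 80 ; 85 left.
Route 14 takes 40 more to reach its cap of 50 ; 45 left.
Route 13 takes 30 more to reach its cap of 35 ; 15 left.
Only 15 left; Route 5 takes them to reach 15.
Total = 10×35 + 4×15 + 15×80 + 22×20 + 13×50 + 3×15 = 2745.

2745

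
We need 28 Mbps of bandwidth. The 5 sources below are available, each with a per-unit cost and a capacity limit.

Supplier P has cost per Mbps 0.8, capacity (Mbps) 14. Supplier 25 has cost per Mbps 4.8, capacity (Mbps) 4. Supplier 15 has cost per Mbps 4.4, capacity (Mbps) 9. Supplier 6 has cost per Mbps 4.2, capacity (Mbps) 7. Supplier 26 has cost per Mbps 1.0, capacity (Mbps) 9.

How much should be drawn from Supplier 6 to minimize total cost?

5

Fill from the cheapest source first.
Take 14 from Supplier P at 0.8 → need 14 more.
Take 9 from Supplier 26 at 1.0 → need 5 more.
Supplier 6 at 4.2: take 5 of its 7 → requirement met.
Supplier 15, Supplier 25: unused.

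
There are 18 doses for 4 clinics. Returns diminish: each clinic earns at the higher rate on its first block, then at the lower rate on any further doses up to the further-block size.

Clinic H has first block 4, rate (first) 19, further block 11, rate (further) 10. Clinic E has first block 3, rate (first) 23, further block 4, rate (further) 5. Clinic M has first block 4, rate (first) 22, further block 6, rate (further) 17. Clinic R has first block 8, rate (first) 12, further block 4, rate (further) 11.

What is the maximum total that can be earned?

347

Order all 8 blocks by rate: Clinic E/tier1 23 > Clinic M/tier1 22 > Clinic H/tier1 19 > Clinic M/tier2 17 > Clinic R/tier1 12 > Clinic R/tier2 11 > Clinic H/tier2 10 > Clinic E/tier2 5.
Clinic E tier1 at 23: fill all 3 ; 15 left.
Clinic M tier1 at 22: fill all 4 ; 11 left.
Fill Clinic H tier1 block (4 at 19) ; 7 left.
Clinic M/tier2 (17): +6 ; 1 left.
Clinic R tier1 at 12: only 1 left, fill 1.
Total = 23×3 + 22×4 + 19×4 + 17×6 + 12×1 = 347.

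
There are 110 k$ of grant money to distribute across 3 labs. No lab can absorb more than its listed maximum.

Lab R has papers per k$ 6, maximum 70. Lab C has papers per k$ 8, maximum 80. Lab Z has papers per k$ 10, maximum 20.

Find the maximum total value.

Order the labs by papers per k$: Lab Z 10 > Lab C 8 > Lab R 6.
Give Lab Z 20 to hit its cap of 20 — 90 left.
Lab C takes 80 to reach its cap of 80 — 10 left.
Only 10 left; Lab R takes them to reach 10.
Total = 6×10 + 8×80 + 10×20 = 900.

900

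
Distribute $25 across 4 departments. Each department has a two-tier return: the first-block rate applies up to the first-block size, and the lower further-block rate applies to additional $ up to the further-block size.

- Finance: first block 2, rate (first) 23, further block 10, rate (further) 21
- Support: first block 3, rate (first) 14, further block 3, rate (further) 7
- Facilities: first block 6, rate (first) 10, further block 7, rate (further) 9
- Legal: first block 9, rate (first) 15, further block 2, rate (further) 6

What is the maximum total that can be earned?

Rank every tier by rate: Finance/first 23 > Finance/second 21 > Legal/first 15 > Support/first 14 > Facilities/first 10 > Facilities/second 9 > Support/second 7 > Legal/second 6.
Fill Finance first block (2 at 23) — 23 left.
Finance second at 21: fill all 10 — 13 left.
Fill Legal first block (9 at 15) — 4 left.
Support/first (14): +3 — 1 left.
1 remain; put them into Facilities first at 10.
Total = 23×2 + 21×10 + 15×9 + 14×3 + 10×1 = 443.

443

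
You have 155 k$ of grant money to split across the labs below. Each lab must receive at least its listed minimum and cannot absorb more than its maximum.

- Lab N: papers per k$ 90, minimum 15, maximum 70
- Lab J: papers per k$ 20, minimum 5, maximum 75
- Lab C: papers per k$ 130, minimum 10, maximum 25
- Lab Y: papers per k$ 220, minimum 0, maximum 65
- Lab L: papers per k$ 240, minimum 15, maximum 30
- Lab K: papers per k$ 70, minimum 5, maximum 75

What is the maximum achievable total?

Meeting every minimum uses 15+5+10+0+15+5 = 50 k$, leaving 105.
Highest papers per k$ first: Lab L 240 > Lab Y 220 > Lab C 130 > Lab N 90 > Lab K 70 > Lab J 20.
Give Lab L 15 more to hit its cap of 30 — 90 left.
Give Lab Y 65 more to hit its cap of 65 — 25 left.
Lab C takes 15 more to reach its cap of 25 — 10 left.
Lab N: +10 (room for 55) → 25. Pool exhausted.
Total = 90×25 + 20×5 + 130×25 + 220×65 + 240×30 + 70×5 = 27450.

27450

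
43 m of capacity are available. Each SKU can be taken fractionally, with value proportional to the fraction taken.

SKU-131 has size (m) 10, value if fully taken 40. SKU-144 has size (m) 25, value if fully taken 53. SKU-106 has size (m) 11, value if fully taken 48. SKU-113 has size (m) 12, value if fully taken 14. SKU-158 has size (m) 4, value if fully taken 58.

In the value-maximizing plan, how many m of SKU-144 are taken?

Rank by value-to-size ratio: SKU-158 58/4≈14.5, SKU-106 48/11≈4.36, SKU-131 40/10≈4, SKU-144 53/25≈2.12, SKU-113 14/12≈1.17.
SKU-158: take in full, 4 m for value 58 — 39 left.
SKU-106: take in full, 11 m for value 48 — 28 left.
Take all of SKU-131 (10 m, value 40) — 18 m left.
18 m left: a 18/25 share of SKU-144 gives 53×18/25 = 38.16.

18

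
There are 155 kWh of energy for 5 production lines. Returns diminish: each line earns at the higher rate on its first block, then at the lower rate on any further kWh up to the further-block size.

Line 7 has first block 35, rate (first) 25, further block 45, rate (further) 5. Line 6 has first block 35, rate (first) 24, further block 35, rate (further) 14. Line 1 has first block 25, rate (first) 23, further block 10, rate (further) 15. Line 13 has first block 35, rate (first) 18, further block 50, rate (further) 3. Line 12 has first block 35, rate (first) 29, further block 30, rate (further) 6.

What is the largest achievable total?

3755

Rank every tier by rate: Line 12/tier1 29 > Line 7/tier1 25 > Line 6/tier1 24 > Line 1/tier1 23 > Line 13/tier1 18 > Line 1/tier2 15 > Line 6/tier2 14 > Line 12/tier2 6 > Line 7/tier2 5 > Line 13/tier2 3.
Fill Line 12 tier1 block (35 at 29) — 120 left.
Fill Line 7 tier1 block (35 at 25) — 85 left.
Line 6 tier1 at 24: fill all 35 — 50 left.
Fill Line 1 tier1 block (25 at 23) — 25 left.
25 remain; put them into Line 13 tier1 at 18.
Total = 29×35 + 25×35 + 24×35 + 23×25 + 18×25 = 3755.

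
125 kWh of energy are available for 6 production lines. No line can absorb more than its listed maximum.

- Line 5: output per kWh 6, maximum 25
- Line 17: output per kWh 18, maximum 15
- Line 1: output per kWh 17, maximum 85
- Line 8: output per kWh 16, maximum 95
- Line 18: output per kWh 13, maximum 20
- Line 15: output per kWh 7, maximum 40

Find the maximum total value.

2115

Order the production lines by output per kWh: Line 17 18 > Line 1 17 > Line 8 16 > Line 18 13 > Line 15 7 > Line 5 6.
Give Line 17 15 to hit its cap of 15 — 110 left.
Line 1 takes 85 to reach its cap of 85 — 25 left.
Line 8 has room for 95 but only 25 remain, so it gets 25.
Total = 18×15 + 17×85 + 16×25 = 2115.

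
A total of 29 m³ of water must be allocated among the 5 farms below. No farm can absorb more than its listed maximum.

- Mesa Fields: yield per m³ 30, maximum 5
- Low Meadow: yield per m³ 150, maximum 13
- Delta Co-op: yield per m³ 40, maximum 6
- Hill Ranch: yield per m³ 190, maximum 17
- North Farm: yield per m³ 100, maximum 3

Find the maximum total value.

5030

Rank by yield per m³: Hill Ranch 190 > Low Meadow 150 > North Farm 100 > Delta Co-op 40 > Mesa Fields 30.
Give Hill Ranch 17 to hit its cap of 17 — 12 left.
Low Meadow: +12 (room for 13) → 12. Pool exhausted.
Total = 150×12 + 190×17 = 5030.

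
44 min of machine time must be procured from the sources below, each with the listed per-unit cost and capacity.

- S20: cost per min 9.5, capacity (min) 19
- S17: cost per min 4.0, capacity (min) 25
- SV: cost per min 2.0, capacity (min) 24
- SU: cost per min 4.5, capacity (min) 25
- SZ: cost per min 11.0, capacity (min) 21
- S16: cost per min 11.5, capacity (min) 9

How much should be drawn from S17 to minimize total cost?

Cheapest first:
Take 24 from SV at 2.0 ; need 20 more.
Take 20 from S17 at 4.0 to finish.
SU, S20, SZ, S16: unused.

20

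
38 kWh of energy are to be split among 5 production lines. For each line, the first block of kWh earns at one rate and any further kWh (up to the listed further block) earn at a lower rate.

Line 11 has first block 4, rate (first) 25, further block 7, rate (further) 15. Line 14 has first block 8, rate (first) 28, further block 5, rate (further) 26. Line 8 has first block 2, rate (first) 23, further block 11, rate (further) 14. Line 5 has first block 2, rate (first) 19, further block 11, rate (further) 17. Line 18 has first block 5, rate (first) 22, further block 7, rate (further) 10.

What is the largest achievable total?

Order all 10 blocks by rate: Line 14/first 28 > Line 14/second 26 > Line 11/first 25 > Line 8/first 23 > Line 18/first 22 > Line 5/first 19 > Line 5/second 17 > Line 11/second 15 > Line 8/second 14 > Line 18/second 10.
Fill Line 14 first block (8 at 28) → 30 left.
Fill Line 14 second block (5 at 26) → 25 left.
Line 11 first at 25: fill all 4 → 21 left.
Fill Line 8 first block (2 at 23) → 19 left.
Fill Line 18 first block (5 at 22) → 14 left.
Line 5/first (19): +2 → 12 left.
Fill Line 5 second block (11 at 17) → 1 left.
Line 11 second at 15: only 1 left, fill 1.
Total = 28×8 + 26×5 + 25×4 + 23×2 + 22×5 + 19×2 + 17×11 + 15×1 = 850.

850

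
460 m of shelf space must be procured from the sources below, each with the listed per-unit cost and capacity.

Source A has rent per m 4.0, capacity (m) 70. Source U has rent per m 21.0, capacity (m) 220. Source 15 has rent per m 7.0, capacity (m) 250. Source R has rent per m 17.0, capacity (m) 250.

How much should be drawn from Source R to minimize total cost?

140

Use sources in increasing cost order.
Take 70 from Source A at 4.0 ; need 390 more.
Take 250 from Source 15 at 7.0 ; need 140 more.
Take 140 from Source R at 17.0 to finish.
Source U: unused.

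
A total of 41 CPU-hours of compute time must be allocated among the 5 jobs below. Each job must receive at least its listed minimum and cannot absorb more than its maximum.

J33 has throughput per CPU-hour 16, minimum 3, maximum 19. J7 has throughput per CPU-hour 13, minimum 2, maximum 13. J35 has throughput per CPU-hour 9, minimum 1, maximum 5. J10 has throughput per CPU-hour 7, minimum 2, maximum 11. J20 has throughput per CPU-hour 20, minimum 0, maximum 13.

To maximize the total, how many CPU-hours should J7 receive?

Meeting every minimum uses 3+2+1+2+0 = 8 CPU-hours, leaving 33.
Rank by throughput per CPU-hour: J20 20 > J33 16 > J7 13 > J35 9 > J10 7.
J20 takes 13 more to reach its cap of 13 → 20 left.
J33 takes 16 more to reach its cap of 19 → 4 left.
J7 has room for 11 more but only 4 remain, so it gets 6.

6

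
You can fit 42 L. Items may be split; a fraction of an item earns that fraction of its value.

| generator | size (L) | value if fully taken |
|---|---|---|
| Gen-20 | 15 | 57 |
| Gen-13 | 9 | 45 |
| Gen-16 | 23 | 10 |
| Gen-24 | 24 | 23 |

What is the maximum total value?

Rank by value-to-size ratio: Gen-13 45/9≈5, Gen-20 57/15≈3.8, Gen-24 23/24≈0.958, Gen-16 10/23≈0.435.
Take all of Gen-13 (9 L, value 45) — 33 L left.
Gen-20: take in full, 15 L for value 57 — 18 left.
Only 18 L remain; take 18/24 of Gen-24 for value 23×18/24 = 17.25.
Total value = 119.25.

119.25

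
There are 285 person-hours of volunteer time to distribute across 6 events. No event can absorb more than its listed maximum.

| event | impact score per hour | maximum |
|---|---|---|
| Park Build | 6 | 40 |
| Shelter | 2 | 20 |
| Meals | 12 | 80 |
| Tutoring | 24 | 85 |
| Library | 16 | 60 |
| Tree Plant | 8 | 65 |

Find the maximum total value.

Rank by impact score per hour: Tutoring 24 > Library 16 > Meals 12 > Tree Plant 8 > Park Build 6 > Shelter 2.
Give Tutoring 85 to hit its cap of 85 — 200 left.
Give Library 60 to hit its cap of 60 — 140 left.
Give Meals 80 to hit its cap of 80 — 60 left.
Only 60 left; Tree Plant takes them to reach 60.
Total = 12×80 + 24×85 + 16×60 + 8×60 = 4440.

4440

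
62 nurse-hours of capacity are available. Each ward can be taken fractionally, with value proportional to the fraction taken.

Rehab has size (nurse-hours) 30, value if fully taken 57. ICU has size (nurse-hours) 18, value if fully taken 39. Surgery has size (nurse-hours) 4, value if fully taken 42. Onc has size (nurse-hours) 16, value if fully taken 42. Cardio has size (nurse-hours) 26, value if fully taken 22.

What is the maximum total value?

Sort by value density: Surgery 42/4≈10.5, Onc 42/16≈2.62, ICU 39/18≈2.17, Rehab 57/30≈1.9, Cardio 22/26≈0.846.
Surgery: take in full, 4 nurse-hours for value 42 ; 58 left.
All 16 nurse-hours of Onc fit (value 42) ; 42 remain.
ICU: take in full, 18 nurse-hours for value 39 ; 24 left.
Fill the last 24 nurse-hours with part of Rehab: 24/30 of it earns 45.6.
Total value = 168.6.

168.6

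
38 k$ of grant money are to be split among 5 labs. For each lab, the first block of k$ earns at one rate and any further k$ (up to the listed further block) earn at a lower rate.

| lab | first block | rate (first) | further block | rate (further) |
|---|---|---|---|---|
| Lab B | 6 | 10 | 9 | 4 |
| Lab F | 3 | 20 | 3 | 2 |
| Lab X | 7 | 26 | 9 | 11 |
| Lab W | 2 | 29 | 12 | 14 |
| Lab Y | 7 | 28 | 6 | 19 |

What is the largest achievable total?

Treat each block as its own option and order by rate: Lab W/tier1 29 > Lab Y/tier1 28 > Lab X/tier1 26 > Lab F/tier1 20 > Lab Y/tier2 19 > Lab W/tier2 14 > Lab X/tier2 11 > Lab B/tier1 10 > Lab B/tier2 4 > Lab F/tier2 2.
Lab W tier1 at 29: fill all 2 ; 36 left.
Lab Y/tier1 (28): +7 ; 29 left.
Lab X/tier1 (26): +7 ; 22 left.
Lab F tier1 at 20: fill all 3 ; 19 left.
Lab Y tier2 at 19: fill all 6 ; 13 left.
Fill Lab W tier2 block (12 at 14) ; 1 left.
1 remain; put them into Lab X tier2 at 11.
Total = 29×2 + 28×7 + 26×7 + 20×3 + 19×6 + 14×12 + 11×1 = 789.

789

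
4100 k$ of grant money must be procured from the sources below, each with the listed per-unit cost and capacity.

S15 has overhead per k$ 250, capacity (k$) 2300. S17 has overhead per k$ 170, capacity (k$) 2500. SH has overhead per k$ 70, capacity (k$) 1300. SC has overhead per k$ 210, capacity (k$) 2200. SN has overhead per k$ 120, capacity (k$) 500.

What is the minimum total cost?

542000

Cheapest first:
SH (70): use full 1300 ; 2800 k$ to go.
SN (120): use full 500 ; 2300 k$ to go.
S17 (170): take the remaining 2300 ; done.
SC, S15: unused.
Cost = 1300×70 + 500×120 + 2300×170 = 542000.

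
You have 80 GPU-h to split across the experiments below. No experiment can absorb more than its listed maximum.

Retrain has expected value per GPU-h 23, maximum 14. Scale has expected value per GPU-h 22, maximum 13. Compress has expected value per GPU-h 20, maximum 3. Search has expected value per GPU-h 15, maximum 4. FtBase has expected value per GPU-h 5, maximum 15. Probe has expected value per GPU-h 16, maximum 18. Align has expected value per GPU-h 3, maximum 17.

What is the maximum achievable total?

1130

Order the experiments by expected value per GPU-h: Retrain 23 > Scale 22 > Compress 20 > Probe 16 > Search 15 > FtBase 5 > Align 3.
Give Retrain 14 to hit its cap of 14 — 66 left.
Scale: +13 to 13 (cap) — 53 left.
Compress takes 3 to reach its cap of 3 — 50 left.
Probe: +18 to 18 (cap) — 32 left.
Search: +4 to 4 (cap) — 28 left.
FtBase: +15 to 15 (cap) — 13 left.
Align: +13 (room for 17) → 13. Pool exhausted.
Total = 23×14 + 22×13 + 20×3 + 15×4 + 5×15 + 16×18 + 3×13 = 1130.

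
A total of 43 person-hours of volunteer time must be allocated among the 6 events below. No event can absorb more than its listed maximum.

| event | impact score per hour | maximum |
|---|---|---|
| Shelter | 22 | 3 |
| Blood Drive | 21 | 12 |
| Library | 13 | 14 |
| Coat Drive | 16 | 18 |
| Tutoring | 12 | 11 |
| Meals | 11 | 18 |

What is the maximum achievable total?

Highest impact score per hour first: Shelter 22 > Blood Drive 21 > Coat Drive 16 > Library 13 > Tutoring 12 > Meals 11.
Shelter takes 3 to reach its cap of 3 ; 40 left.
Give Blood Drive 12 to hit its cap of 12 ; 28 left.
Coat Drive takes 18 to reach its cap of 18 ; 10 left.
Library has room for 14 but only 10 remain, so it gets 10.
Total = 22×3 + 21×12 + 13×10 + 16×18 = 736.

736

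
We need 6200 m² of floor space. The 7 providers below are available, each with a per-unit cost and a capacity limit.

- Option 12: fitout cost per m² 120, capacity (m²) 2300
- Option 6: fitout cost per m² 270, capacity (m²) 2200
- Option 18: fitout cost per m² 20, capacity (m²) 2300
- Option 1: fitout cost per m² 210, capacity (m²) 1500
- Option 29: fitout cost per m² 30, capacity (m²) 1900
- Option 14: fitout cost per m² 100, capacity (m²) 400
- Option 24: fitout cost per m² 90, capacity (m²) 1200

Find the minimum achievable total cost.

Cheapest first:
Option 18 at 20: take all 2300 m² — 3900 still needed.
Option 29 at 30: take all 1900 m² — 2000 still needed.
Option 24 at 90: take all 1200 m² — 800 still needed.
Take 400 from Option 14 at 100 — need 400 more.
Option 12 at 120: take 400 of its 2300 — requirement met.
Option 1, Option 6: unused.
Cost = 2300×20 + 1900×30 + 1200×90 + 400×100 + 400×120 = 299000.

299000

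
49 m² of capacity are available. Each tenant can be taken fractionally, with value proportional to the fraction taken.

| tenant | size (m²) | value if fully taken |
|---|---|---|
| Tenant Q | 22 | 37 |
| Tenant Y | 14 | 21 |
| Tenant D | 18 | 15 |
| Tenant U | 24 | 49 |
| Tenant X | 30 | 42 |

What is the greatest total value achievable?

Best value per unit of size first: Tenant U 49/24≈2.04, Tenant Q 37/22≈1.68, Tenant Y 21/14≈1.5, Tenant X 42/30≈1.4, Tenant D 15/18≈0.833.
Take all of Tenant U (24 m², value 49) → 25 m² left.
Take all of Tenant Q (22 m², value 37) → 3 m² left.
Fill the last 3 m² with part of Tenant Y: 3/14 of it earns 4.5.
Total value = 90.5.

90.5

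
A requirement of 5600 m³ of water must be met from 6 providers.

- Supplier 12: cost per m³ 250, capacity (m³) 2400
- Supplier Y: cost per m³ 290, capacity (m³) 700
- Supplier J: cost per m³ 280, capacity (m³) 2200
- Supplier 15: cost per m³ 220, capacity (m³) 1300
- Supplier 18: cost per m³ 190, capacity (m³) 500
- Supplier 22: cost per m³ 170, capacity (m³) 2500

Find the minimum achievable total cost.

1131000

Use providers in increasing cost order.
Supplier 22 at 170: take all 2500 m³ → 3100 still needed.
Take 500 from Supplier 18 at 190 → need 2600 more.
Supplier 15 at 220: take all 1300 m³ → 1300 still needed.
Supplier 12 at 250: take 1300 of its 2400 → requirement met.
Supplier J, Supplier Y: unused.
Cost = 2500×170 + 500×190 + 1300×220 + 1300×250 = 1131000.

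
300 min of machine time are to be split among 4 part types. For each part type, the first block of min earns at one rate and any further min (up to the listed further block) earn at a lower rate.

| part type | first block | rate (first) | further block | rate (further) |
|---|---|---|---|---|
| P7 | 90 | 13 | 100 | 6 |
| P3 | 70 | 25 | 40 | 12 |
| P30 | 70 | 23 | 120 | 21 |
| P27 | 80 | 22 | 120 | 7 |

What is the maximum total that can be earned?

6800

Order all 8 blocks by rate: P3/T1 25 > P30/T1 23 > P27/T1 22 > P30/T2 21 > P7/T1 13 > P3/T2 12 > P27/T2 7 > P7/T2 6.
P3/T1 (25): +70 → 230 left.
P30 T1 at 23: fill all 70 → 160 left.
P27 T1 at 22: fill all 80 → 80 left.
P30 T2 at 21: only 80 left, fill 80.
Total = 25×70 + 23×70 + 22×80 + 21×80 = 6800.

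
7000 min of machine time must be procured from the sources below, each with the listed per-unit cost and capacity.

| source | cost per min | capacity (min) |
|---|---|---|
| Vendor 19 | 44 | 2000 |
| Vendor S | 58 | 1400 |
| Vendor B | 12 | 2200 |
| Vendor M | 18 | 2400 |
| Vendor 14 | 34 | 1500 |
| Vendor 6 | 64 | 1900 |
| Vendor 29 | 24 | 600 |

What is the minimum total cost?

148200

Fill from the cheapest source first.
Vendor B (12): use full 2200 — 4800 min to go.
Take 2400 from Vendor M at 18 — need 2400 more.
Vendor 29 at 24: take all 600 min — 1800 still needed.
Vendor 14 (34): use full 1500 — 300 min to go.
Take 300 from Vendor 19 at 44 to finish.
Vendor S, Vendor 6: unused.
Cost = 2200×12 + 2400×18 + 600×24 + 1500×34 + 300×44 = 148200.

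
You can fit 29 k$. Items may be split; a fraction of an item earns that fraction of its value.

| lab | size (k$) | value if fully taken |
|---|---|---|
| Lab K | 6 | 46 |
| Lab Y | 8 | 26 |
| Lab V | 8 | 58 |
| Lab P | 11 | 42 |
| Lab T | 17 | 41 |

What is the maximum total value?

159

Rank by value-to-size ratio: Lab K 46/6≈7.67, Lab V 58/8≈7.25, Lab P 42/11≈3.82, Lab Y 26/8≈3.25, Lab T 41/17≈2.41.
Lab K: take in full, 6 k$ for value 46 ; 23 left.
All 8 k$ of Lab V fit (value 58) ; 15 remain.
All 11 k$ of Lab P fit (value 42) ; 4 remain.
4 k$ left: a 4/8 share of Lab Y gives 26×4/8 = 13.
Total value = 159.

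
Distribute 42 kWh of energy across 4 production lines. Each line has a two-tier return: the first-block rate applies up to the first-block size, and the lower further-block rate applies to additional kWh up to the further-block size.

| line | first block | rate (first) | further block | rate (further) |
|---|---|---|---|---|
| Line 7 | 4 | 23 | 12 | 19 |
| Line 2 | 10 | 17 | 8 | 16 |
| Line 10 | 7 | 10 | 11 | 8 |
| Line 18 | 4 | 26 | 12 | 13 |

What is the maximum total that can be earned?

Order all 8 blocks by rate: Line 18/T1 26 > Line 7/T1 23 > Line 7/T2 19 > Line 2/T1 17 > Line 2/T2 16 > Line 18/T2 13 > Line 10/T1 10 > Line 10/T2 8.
Line 18/T1 (26): +4 — 38 left.
Line 7/T1 (23): +4 — 34 left.
Line 7 T2 at 19: fill all 12 — 22 left.
Line 2/T1 (17): +10 — 12 left.
Line 2/T2 (16): +8 — 4 left.
Line 18/T2: +4 of 12 at 13; pool empty.
Total = 26×4 + 23×4 + 19×12 + 17×10 + 16×8 + 13×4 = 774.

774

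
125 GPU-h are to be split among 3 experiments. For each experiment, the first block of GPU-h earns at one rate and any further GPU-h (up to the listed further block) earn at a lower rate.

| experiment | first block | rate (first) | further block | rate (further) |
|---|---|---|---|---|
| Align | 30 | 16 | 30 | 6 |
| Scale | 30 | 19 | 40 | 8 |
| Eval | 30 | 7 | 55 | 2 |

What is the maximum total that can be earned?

1545

Treat each block as its own option and order by rate: Scale/T1 19 > Align/T1 16 > Scale/T2 8 > Eval/T1 7 > Align/T2 6 > Eval/T2 2.
Fill Scale T1 block (30 at 19) → 95 left.
Align/T1 (16): +30 → 65 left.
Scale T2 at 8: fill all 40 → 25 left.
25 remain; put them into Eval T1 at 7.
Total = 19×30 + 16×30 + 8×40 + 7×25 = 1545.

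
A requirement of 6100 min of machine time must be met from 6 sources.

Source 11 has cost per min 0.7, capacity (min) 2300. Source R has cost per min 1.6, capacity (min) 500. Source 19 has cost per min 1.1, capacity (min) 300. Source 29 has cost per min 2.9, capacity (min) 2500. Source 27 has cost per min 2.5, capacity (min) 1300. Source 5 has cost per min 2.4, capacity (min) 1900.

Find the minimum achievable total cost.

10050

Use sources in increasing cost order.
Source 11 (0.7): use full 2300 ; 3800 min to go.
Source 19 (1.1): use full 300 ; 3500 min to go.
Take 500 from Source R at 1.6 ; need 3000 more.
Source 5 (2.4): use full 1900 ; 1100 min to go.
Source 27 (2.5): take the remaining 1100 ; done.
Source 29: unused.
Cost = 2300×0.7 + 300×1.1 + 500×1.6 + 1900×2.4 + 1100×2.5 = 10050.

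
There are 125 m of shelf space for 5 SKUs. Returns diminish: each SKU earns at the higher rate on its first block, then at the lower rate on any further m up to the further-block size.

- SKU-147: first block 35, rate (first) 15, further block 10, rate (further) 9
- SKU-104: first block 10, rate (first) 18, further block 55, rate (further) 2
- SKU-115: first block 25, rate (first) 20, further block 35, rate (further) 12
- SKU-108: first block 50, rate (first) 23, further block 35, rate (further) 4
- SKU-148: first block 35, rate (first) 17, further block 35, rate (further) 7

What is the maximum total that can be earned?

2500

Order all 10 blocks by rate: SKU-108/first 23 > SKU-115/first 20 > SKU-104/first 18 > SKU-148/first 17 > SKU-147/first 15 > SKU-115/second 12 > SKU-147/second 9 > SKU-148/second 7 > SKU-108/second 4 > SKU-104/second 2.
Fill SKU-108 first block (50 at 23) ; 75 left.
SKU-115 first at 20: fill all 25 ; 50 left.
SKU-104 first at 18: fill all 10 ; 40 left.
Fill SKU-148 first block (35 at 17) ; 5 left.
5 remain; put them into SKU-147 first at 15.
Total = 23×50 + 20×25 + 18×10 + 17×35 + 15×5 = 2500.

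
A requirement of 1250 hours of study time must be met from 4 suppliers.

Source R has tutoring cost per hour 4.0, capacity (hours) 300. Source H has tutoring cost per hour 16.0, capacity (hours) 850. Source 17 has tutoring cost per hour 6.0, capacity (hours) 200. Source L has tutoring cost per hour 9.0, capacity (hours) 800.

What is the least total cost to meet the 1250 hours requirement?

9150

Cheapest first:
Source R at 4.0: take all 300 hours ; 950 still needed.
Source 17 (6.0): use full 200 ; 750 hours to go.
Source L at 9.0: take 750 of its 800 ; requirement met.
Source H: unused.
Cost = 300×4.0 + 200×6.0 + 750×9.0 = 9150.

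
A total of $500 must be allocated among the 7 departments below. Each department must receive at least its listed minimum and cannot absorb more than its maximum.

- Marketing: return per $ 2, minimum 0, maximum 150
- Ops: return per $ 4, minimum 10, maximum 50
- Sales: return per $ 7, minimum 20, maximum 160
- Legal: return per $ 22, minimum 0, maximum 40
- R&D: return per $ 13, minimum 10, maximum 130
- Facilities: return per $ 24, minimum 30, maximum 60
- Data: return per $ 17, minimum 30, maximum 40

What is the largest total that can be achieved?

Meeting every minimum uses 0+10+20+0+10+30+30 = 100 $, leaving 400.
Highest return per $ first: Facilities 24 > Legal 22 > Data 17 > R&D 13 > Sales 7 > Ops 4 > Marketing 2.
Facilities takes 30 more to reach its cap of 60 → 370 left.
Legal: +40 to 40 (cap) → 330 left.
Data: +10 to 40 (cap) → 320 left.
R&D: +120 to 130 (cap) → 200 left.
Give Sales 140 more to hit its cap of 160 → 60 left.
Give Ops 40 more to hit its cap of 50 → 20 left.
Marketing has room for 150 more but only 20 remain, so it gets 20.
Total = 2×20 + 4×50 + 7×160 + 22×40 + 13×130 + 24×60 + 17×40 = 6050.

6050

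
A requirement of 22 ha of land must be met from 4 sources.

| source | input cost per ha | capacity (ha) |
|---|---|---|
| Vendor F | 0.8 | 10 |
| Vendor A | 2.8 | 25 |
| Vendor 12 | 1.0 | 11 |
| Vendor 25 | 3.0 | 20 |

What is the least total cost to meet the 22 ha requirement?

21.8

Use sources in increasing cost order.
Vendor F at 0.8: take all 10 ha → 12 still needed.
Vendor 12 (1.0): use full 11 → 1 ha to go.
Vendor A (2.8): take the remaining 1 → done.
Vendor 25: unused.
Cost = 10×0.8 + 11×1.0 + 1×2.8 = 21.8.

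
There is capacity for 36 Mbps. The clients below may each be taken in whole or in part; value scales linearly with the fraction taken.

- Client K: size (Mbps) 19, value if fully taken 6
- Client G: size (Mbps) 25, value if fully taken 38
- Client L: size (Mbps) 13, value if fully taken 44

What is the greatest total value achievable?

78.96

Rank by value-to-size ratio: Client L 44/13≈3.38, Client G 38/25≈1.52, Client K 6/19≈0.316.
All 13 Mbps of Client L fit (value 44) → 23 remain.
Fill the last 23 Mbps with part of Client G: 23/25 of it earns 34.96.
Total value = 78.96.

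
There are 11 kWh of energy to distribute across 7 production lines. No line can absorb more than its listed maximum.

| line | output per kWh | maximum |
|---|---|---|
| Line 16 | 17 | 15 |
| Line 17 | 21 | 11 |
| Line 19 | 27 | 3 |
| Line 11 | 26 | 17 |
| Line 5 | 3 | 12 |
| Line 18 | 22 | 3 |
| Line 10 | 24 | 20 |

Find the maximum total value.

289

Highest output per kWh first: Line 19 27 > Line 11 26 > Line 10 24 > Line 18 22 > Line 17 21 > Line 16 17 > Line 5 3.
Line 19 takes 3 to reach its cap of 3 — 8 left.
Only 8 left; Line 11 takes them to reach 8.
Total = 27×3 + 26×8 = 289.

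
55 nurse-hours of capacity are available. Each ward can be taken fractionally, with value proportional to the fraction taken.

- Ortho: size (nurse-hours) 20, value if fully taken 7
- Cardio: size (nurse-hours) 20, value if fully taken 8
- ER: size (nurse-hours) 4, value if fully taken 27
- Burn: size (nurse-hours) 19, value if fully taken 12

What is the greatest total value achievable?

Rank by value-to-size ratio: ER 27/4≈6.75, Burn 12/19≈0.632, Cardio 8/20≈0.4, Ortho 7/20≈0.35.
All 4 nurse-hours of ER fit (value 27) ; 51 remain.
All 19 nurse-hours of Burn fit (value 12) ; 32 remain.
All 20 nurse-hours of Cardio fit (value 8) ; 12 remain.
Fill the last 12 nurse-hours with part of Ortho: 12/20 of it earns 4.2.
Total value = 51.2.

51.2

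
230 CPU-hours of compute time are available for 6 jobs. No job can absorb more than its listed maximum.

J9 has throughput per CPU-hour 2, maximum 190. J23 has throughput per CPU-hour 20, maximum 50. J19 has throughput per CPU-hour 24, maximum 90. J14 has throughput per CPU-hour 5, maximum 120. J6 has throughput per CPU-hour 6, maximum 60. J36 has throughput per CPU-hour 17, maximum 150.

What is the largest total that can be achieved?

4690

Order the jobs by throughput per CPU-hour: J19 24 > J23 20 > J36 17 > J6 6 > J14 5 > J9 2.
J19: +90 to 90 (cap) → 140 left.
J23 takes 50 to reach its cap of 50 → 90 left.
Only 90 left; J36 takes them to reach 90.
Total = 20×50 + 24×90 + 17×90 = 4690.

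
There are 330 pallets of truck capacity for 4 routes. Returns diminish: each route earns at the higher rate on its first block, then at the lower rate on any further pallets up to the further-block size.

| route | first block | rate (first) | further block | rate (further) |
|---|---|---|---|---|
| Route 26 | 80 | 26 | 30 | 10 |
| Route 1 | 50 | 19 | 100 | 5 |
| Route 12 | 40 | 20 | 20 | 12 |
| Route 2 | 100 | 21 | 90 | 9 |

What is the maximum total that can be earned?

6560

Treat each block as its own option and order by rate: Route 26/tier1 26 > Route 2/tier1 21 > Route 12/tier1 20 > Route 1/tier1 19 > Route 12/tier2 12 > Route 26/tier2 10 > Route 2/tier2 9 > Route 1/tier2 5.
Fill Route 26 tier1 block (80 at 26) ; 250 left.
Route 2 tier1 at 21: fill all 100 ; 150 left.
Route 12 tier1 at 20: fill all 40 ; 110 left.
Route 1/tier1 (19): +50 ; 60 left.
Fill Route 12 tier2 block (20 at 12) ; 40 left.
Route 26 tier2 at 10: fill all 30 ; 10 left.
Route 2/tier2: +10 of 90 at 9; pool empty.
Total = 26×80 + 21×100 + 20×40 + 19×50 + 12×20 + 10×30 + 9×10 = 6560.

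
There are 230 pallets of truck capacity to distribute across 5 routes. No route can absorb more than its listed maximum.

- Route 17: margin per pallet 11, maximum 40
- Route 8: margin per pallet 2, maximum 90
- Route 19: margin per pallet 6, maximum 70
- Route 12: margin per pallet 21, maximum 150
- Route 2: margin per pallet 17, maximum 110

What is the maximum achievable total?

Rank by margin per pallet: Route 12 21 > Route 2 17 > Route 17 11 > Route 19 6 > Route 8 2.
Route 12 takes 150 to reach its cap of 150 — 80 left.
Only 80 left; Route 2 takes them to reach 80.
Total = 21×150 + 17×80 = 4510.

4510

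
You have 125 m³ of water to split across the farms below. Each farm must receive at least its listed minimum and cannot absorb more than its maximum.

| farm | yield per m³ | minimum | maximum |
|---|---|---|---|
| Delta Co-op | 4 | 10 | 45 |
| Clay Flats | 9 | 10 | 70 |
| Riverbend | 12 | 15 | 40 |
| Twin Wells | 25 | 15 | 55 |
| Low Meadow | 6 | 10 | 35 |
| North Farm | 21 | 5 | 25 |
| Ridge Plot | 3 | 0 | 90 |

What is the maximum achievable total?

Meeting every minimum uses 10+10+15+15+10+5+0 = 65 m³, leaving 60.
Order the farms by yield per m³: Twin Wells 25 > North Farm 21 > Riverbend 12 > Clay Flats 9 > Low Meadow 6 > Delta Co-op 4 > Ridge Plot 3.
Twin Wells takes 40 more to reach its cap of 55 — 20 left.
North Farm takes 20 more to reach its cap of 25 — 0 left.
Total = 4×10 + 9×10 + 12×15 + 25×55 + 6×10 + 21×25 = 2270.

2270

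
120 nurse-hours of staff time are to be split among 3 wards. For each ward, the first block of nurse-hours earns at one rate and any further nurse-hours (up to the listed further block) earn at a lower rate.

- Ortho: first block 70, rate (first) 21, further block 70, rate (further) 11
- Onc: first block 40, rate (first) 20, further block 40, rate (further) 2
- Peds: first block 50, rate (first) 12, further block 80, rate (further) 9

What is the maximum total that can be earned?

2390

Treat each block as its own option and order by rate: Ortho/first 21 > Onc/first 20 > Peds/first 12 > Ortho/second 11 > Peds/second 9 > Onc/second 2.
Ortho/first (21): +70 — 50 left.
Fill Onc first block (40 at 20) — 10 left.
10 remain; put them into Peds first at 12.
Total = 21×70 + 20×40 + 12×10 = 2390.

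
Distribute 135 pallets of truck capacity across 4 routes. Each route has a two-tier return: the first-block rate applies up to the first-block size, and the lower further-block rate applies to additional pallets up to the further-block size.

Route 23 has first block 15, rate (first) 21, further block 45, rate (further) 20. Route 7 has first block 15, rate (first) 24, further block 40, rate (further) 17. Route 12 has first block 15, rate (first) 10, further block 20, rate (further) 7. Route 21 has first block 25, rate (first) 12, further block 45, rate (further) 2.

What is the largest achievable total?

Order all 8 blocks by rate: Route 7/tier1 24 > Route 23/tier1 21 > Route 23/tier2 20 > Route 7/tier2 17 > Route 21/tier1 12 > Route 12/tier1 10 > Route 12/tier2 7 > Route 21/tier2 2.
Route 7/tier1 (24): +15 ; 120 left.
Route 23 tier1 at 21: fill all 15 ; 105 left.
Fill Route 23 tier2 block (45 at 20) ; 60 left.
Fill Route 7 tier2 block (40 at 17) ; 20 left.
Route 21 tier1 at 12: only 20 left, fill 20.
Total = 24×15 + 21×15 + 20×45 + 17×40 + 12×20 = 2495.

2495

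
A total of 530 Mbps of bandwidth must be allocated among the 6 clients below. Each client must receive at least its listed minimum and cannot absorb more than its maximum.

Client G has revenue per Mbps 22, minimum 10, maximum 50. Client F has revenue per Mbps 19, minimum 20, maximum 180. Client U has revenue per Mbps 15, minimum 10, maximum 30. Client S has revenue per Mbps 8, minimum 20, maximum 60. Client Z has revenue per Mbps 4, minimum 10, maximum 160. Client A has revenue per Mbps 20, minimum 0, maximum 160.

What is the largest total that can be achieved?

Meeting every minimum uses 10+20+10+20+10+0 = 70 Mbps, leaving 460.
Highest revenue per Mbps first: Client G 22 > Client A 20 > Client F 19 > Client U 15 > Client S 8 > Client Z 4.
Client G: +40 to 50 (cap) ; 420 left.
Client A: +160 to 160 (cap) ; 260 left.
Give Client F 160 more to hit its cap of 180 ; 100 left.
Client U: +20 to 30 (cap) ; 80 left.
Give Client S 40 more to hit its cap of 60 ; 40 left.
Client Z has room for 150 more but only 40 remain, so it gets 50.
Total = 22×50 + 19×180 + 15×30 + 8×60 + 4×50 + 20×160 = 8850.

8850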